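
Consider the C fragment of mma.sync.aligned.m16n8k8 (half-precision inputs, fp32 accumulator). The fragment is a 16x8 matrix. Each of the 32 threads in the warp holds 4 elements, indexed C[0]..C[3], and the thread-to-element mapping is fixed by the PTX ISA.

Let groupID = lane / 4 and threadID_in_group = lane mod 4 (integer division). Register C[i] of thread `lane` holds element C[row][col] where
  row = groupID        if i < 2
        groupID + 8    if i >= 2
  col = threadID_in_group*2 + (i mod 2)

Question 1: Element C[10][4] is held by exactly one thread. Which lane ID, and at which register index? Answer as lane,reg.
r=10⇒gr=2,Rb=1  c=4⇒th=2,odd=0
L=2*4+2=10  i=1*2+0=2

10,2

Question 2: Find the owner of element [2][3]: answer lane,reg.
r=2->g=2,rb=0  c=3->t=1,b0=1
L=2*4+1=9  i=0*2+1=1

9,1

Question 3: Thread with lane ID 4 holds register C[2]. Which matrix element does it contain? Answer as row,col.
L=4=>grp=4>>2=1, tig=4&3=0
[2]=>row 1+8=9  col 0·2+0=0

9,0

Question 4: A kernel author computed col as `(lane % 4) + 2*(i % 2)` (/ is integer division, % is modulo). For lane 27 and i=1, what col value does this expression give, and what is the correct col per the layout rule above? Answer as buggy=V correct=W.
buggy=5 correct=7

`(lane % 4) + 2*(i % 2)`[27,1]⇒5
lane 27: gr=6 (27/4), th=3 (27%4)
i=1: r=6+0=6, c=3*2+1=7
col: 5 vs 7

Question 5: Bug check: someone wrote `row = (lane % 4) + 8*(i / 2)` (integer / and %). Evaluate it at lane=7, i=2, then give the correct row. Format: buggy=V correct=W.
`(lane % 4) + 8*(i / 2)`[7,2]->11
lane 7->7/4=1, 7 mod 4=3
i=2  r:1+8->9  c:2·3+0->6
row: 11 vs 9

buggy=11 correct=9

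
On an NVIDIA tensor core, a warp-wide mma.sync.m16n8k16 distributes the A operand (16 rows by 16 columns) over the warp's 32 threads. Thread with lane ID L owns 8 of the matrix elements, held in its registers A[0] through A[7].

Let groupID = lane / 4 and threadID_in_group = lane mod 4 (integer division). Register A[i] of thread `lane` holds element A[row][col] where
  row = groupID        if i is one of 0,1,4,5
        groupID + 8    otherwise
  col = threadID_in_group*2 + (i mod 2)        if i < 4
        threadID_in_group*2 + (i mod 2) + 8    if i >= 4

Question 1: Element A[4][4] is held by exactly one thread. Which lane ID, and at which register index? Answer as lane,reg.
18,0

r: 4->gid=4,r8=0  c: 4->c8=0,tid=2,i&1=0
L=4*4+2=18  i=0*4+0*2+0=0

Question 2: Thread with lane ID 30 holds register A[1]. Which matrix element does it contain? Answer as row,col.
30: G=7,T=2
[1] (7+0,2*2+1+0) = (7,5)

7,5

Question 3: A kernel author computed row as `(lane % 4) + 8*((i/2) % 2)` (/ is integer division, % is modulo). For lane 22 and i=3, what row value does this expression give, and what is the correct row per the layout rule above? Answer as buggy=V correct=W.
`(lane % 4) + 8*((i/2) % 2)`[22,3]→10
lane 22: G=5 (22/4), T=2 (22%4)
i=3: r=5+8=13, c=2*2+1+0=5
row: 10 vs 13

buggy=10 correct=13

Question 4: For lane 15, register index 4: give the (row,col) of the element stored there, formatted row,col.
lane 15->15/4=3, 15 mod 4=3
i=4  r:3+0->3  c:2·3+0+8->14

3,14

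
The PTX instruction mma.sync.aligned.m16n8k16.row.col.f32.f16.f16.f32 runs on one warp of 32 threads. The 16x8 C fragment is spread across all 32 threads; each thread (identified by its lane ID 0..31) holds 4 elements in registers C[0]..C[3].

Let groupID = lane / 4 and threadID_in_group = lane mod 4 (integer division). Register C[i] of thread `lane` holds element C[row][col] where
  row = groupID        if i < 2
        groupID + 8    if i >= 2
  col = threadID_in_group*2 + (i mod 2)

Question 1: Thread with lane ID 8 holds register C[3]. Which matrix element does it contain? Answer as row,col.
10,1

lane 8->8/4=2, 8 mod 4=0
i=3  r:2+8->10  c:2·0+1->1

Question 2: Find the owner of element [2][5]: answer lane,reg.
r=2->g=2,rb=0  c=5->t=2,b0=1
L=2*4+2=10  i=0*2+1=1

10,1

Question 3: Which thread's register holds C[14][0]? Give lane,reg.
r=14→G=6,rhi=1  c=0→T=0,p=0
L=6*4+0=24  i=1*2+0=2

24,2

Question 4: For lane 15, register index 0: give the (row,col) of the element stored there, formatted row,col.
lane 15→15/4=3, 15 mod 4=3
i=0  r:3+0→3  c:2·3+0→6

3,6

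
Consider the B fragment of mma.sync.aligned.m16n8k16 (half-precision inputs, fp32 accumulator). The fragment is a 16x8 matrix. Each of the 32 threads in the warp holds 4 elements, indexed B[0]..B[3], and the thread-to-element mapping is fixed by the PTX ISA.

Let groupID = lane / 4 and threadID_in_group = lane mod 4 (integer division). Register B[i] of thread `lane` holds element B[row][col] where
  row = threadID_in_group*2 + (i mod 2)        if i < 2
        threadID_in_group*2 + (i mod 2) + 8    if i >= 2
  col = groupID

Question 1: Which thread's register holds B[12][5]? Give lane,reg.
22,2

c=5⇒gr=5  r=12⇒Rb=1,th=2,odd=0
L=5*4+2=22  i=1*2+0=2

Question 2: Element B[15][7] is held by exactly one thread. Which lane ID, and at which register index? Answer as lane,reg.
31,3

c:7=>grp=7  r:15=>rB=1,tig=3,lo=1
L=7*4+3=31  i=1*2+1=3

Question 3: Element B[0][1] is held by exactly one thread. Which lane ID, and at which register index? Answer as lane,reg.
4,0

c: 1->gid=1  r: 0->r8=0,tid=0,i&1=0
L=1*4+0=4  i=0*2+0=0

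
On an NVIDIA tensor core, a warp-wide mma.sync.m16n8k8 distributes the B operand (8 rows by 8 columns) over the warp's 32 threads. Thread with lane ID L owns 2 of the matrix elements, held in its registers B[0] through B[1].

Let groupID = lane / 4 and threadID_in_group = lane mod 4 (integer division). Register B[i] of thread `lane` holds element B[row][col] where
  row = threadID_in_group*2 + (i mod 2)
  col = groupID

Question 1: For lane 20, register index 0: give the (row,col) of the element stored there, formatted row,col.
0,5

20: grp=5,tig=0
[0] (0*2+0,5) = (0,5)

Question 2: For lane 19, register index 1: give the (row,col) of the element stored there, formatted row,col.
7,4

lane 19->19/4=4, 19 mod 4=3
i=1  r:2·3+1->7  c:4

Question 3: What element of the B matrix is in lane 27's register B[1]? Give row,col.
L=27⇒gr=27>>2=6, th=27&3=3
[1]⇒row 3·2+1=7  col gr=6

7,6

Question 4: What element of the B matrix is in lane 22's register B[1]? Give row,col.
5,5

lane 22->22/4=5, 22 mod 4=2
i=1  r:2·2+1->5  c:5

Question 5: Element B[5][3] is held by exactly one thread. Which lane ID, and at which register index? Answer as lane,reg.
14,1

c=3->g=3  r=5->t=2,b0=1
L=3*4+2=14  i=1=1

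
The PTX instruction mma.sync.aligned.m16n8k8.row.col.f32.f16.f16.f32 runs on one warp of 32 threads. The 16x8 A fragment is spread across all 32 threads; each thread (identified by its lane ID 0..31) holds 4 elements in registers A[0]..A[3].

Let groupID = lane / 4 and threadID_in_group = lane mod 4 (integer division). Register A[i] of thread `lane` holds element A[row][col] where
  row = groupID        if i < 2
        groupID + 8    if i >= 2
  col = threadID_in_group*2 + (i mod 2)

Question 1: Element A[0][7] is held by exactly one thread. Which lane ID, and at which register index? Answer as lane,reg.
3,1

r:0=>grp=0,rB=0  c:7=>tig=3,lo=1
L=0*4+3=3  i=0*2+1=1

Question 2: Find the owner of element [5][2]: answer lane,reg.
r=5->g=5,rb=0  c=2->t=1,b0=0
L=5*4+1=21  i=0*2+0=0

21,0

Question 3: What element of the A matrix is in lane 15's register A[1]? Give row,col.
lane 15: gid=3 (15/4), tid=3 (15%4)
i=1: r=3+0=3, c=3*2+1=7

3,7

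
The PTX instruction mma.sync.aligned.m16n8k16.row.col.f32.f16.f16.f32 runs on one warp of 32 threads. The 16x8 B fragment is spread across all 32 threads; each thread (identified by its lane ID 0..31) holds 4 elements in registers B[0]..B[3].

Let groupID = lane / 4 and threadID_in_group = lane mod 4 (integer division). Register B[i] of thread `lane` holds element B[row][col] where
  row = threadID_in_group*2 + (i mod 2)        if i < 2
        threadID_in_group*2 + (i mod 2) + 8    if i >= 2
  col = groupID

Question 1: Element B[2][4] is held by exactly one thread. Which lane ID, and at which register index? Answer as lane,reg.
c: 4->gid=4  r: 2->r8=0,tid=1,i&1=0
L=4*4+1=17  i=0*2+0=0

17,0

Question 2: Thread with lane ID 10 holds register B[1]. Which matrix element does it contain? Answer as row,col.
L=10->g=10>>2=2, t=10&3=2
[1]->row 2·2+1+0=5  col g=2

5,2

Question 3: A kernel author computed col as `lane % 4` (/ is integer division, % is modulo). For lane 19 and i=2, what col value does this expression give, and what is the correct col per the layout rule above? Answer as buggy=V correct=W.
buggy=3 correct=4

`lane % 4`[19,2]→3
19: G=4,T=3
[2] (3*2+0+8,4) = (14,4)
col: 3 vs 4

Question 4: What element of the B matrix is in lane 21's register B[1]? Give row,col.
3,5

L=21→G=21>>2=5, T=21&3=1
[1]→row 1·2+1+0=3  col G=5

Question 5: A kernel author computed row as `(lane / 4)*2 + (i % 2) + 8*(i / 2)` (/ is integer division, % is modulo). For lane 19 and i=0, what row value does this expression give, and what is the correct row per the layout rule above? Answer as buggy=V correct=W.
`(lane / 4)*2 + (i % 2) + 8*(i / 2)`[19,0]=>8
19: grp=4,tig=3
[0] (3*2+0+0,4) = (6,4)
row: 8 vs 6

buggy=8 correct=6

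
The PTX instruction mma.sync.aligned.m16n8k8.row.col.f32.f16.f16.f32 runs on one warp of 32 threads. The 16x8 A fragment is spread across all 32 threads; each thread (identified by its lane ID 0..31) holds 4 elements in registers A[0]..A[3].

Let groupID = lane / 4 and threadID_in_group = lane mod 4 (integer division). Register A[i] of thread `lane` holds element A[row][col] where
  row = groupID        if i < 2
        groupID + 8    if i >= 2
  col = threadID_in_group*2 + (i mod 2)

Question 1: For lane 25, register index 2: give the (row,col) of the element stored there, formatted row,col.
14,2

25: grp=6,tig=1
[2] (6+8,1*2+0) = (14,2)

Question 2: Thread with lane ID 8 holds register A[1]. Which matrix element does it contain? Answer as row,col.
2,1

L=8⇒gr=8>>2=2, th=8&3=0
[1]⇒row 2+0=2  col 0·2+1=1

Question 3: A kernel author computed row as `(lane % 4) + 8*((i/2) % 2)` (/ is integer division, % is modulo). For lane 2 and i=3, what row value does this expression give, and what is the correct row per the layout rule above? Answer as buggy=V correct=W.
`(lane % 4) + 8*((i/2) % 2)`[2,3]=>10
lane 2: grp=0 (2/4), tig=2 (2%4)
i=3: r=0+8=8, c=2*2+1=5
row: 10 vs 8

buggy=10 correct=8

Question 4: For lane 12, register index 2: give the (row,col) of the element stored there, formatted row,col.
11,0

L=12⇒gr=12>>2=3, th=12&3=0
[2]⇒row 3+8=11  col 0·2+0=0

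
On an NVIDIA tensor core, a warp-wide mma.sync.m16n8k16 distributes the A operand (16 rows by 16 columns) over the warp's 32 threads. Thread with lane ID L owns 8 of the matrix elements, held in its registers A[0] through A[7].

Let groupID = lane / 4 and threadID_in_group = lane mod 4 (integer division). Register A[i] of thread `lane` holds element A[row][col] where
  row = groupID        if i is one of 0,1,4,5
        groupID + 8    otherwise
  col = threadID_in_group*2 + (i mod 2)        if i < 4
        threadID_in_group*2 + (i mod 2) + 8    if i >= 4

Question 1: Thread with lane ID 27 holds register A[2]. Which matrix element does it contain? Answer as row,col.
14,6

lane 27: gr=6 (27/4), th=3 (27%4)
i=2: r=6+8=14, c=3*2+0+0=6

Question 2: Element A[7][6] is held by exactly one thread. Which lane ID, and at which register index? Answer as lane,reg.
31,0

r=7->g=7,rb=0  c=6->cb=0,t=3,b0=0
L=7*4+3=31  i=0*4+0*2+0=0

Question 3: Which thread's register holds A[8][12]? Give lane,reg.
2,6

r=8⇒gr=0,Rb=1  c=12⇒Cb=1,th=2,odd=0
L=0*4+2=2  i=1*4+1*2+0=6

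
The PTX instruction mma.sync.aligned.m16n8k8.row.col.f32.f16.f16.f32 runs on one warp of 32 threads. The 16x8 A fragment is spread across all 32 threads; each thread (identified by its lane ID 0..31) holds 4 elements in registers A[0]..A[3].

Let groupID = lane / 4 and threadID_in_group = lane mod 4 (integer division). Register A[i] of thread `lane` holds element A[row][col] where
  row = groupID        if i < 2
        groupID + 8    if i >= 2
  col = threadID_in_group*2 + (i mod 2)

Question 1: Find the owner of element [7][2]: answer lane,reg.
29,0

r: 7->gid=7,r8=0  c: 2->tid=1,i&1=0
L=7*4+1=29  i=0*2+0=0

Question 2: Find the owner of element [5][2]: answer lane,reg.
r=5⇒gr=5,Rb=0  c=2⇒th=1,odd=0
L=5*4+1=21  i=0*2+0=0

21,0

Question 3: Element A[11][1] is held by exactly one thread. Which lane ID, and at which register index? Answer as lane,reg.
r:11=>grp=3,rB=1  c:1=>tig=0,lo=1
L=3*4+0=12  i=1*2+1=3

12,3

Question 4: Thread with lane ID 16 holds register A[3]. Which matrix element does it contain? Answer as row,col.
lane 16: g=4 (16/4), t=0 (16%4)
i=3: r=4+8=12, c=0*2+1=1

12,1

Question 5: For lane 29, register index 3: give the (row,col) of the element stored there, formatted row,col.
15,3

lane 29⇒29/4=7, 29 mod 4=1
i=3  r:7+8⇒15  c:2·1+1⇒3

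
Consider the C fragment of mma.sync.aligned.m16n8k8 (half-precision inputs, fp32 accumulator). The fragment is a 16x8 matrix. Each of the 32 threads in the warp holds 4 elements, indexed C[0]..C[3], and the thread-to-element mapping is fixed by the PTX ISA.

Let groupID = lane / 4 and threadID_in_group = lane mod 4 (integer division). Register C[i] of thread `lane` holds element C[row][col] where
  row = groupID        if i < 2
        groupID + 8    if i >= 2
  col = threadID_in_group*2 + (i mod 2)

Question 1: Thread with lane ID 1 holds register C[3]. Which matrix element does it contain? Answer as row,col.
lane 1: G=0 (1/4), T=1 (1%4)
i=3: r=0+8=8, c=1*2+1=3

8,3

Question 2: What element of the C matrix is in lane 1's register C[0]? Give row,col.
0,2

1: gid=0,tid=1
[0] (0+0,1*2+0) = (0,2)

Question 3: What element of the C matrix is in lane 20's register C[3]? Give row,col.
lane 20: grp=5 (20/4), tig=0 (20%4)
i=3: r=5+8=13, c=0*2+1=1

13,1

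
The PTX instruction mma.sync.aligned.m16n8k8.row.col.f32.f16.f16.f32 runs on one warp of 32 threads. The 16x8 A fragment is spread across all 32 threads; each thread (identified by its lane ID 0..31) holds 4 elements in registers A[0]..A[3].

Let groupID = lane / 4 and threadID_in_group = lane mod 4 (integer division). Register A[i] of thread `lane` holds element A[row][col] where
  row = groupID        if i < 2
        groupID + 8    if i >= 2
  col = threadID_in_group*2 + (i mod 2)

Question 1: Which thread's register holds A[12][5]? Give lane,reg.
r=12→G=4,rhi=1  c=5→T=2,p=1
L=4*4+2=18  i=1*2+1=3

18,3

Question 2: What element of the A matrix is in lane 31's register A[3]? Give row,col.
15,7

lane 31: gr=7 (31/4), th=3 (31%4)
i=3: r=7+8=15, c=3*2+1=7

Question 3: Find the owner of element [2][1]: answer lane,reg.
r=2→G=2,rhi=0  c=1→T=0,p=1
L=2*4+0=8  i=0*2+1=1

8,1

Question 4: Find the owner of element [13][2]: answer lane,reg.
21,2

r: 13->gid=5,r8=1  c: 2->tid=1,i&1=0
L=5*4+1=21  i=1*2+0=2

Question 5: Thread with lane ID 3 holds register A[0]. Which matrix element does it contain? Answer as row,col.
lane 3->3/4=0, 3 mod 4=3
i=0  r:0+0->0  c:2·3+0->6

0,6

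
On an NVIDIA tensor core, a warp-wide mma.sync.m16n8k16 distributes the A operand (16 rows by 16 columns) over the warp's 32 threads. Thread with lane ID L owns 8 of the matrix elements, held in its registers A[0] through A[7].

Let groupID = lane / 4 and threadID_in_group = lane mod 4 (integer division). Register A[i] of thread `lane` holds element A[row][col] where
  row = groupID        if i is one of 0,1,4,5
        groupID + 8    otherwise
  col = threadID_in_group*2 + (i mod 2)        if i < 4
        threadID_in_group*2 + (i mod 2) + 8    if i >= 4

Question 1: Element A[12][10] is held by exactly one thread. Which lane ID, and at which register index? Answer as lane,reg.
17,6

r=12->g=4,rb=1  c=10->cb=1,t=1,b0=0
L=4*4+1=17  i=1*4+1*2+0=6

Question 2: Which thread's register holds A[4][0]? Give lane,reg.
16,0

r: 4->gid=4,r8=0  c: 0->c8=0,tid=0,i&1=0
L=4*4+0=16  i=0*4+0*2+0=0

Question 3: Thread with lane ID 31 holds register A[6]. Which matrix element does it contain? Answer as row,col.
15,14

lane 31: G=7 (31/4), T=3 (31%4)
i=6: r=7+8=15, c=3*2+0+8=14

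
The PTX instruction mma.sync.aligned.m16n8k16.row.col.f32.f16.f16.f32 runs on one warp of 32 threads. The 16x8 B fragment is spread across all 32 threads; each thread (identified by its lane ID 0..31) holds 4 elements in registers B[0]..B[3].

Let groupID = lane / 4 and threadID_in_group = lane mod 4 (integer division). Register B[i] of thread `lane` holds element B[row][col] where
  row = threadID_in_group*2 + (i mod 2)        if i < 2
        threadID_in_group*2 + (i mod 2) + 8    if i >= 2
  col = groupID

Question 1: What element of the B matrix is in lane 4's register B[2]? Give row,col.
8,1

4: gid=1,tid=0
[2] (0*2+0+8,1) = (8,1)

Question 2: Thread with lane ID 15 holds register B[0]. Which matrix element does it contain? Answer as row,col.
6,3

15: G=3,T=3
[0] (3*2+0+0,3) = (6,3)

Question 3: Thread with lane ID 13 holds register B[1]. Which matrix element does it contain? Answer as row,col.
3,3

13: G=3,T=1
[1] (1*2+1+0,3) = (3,3)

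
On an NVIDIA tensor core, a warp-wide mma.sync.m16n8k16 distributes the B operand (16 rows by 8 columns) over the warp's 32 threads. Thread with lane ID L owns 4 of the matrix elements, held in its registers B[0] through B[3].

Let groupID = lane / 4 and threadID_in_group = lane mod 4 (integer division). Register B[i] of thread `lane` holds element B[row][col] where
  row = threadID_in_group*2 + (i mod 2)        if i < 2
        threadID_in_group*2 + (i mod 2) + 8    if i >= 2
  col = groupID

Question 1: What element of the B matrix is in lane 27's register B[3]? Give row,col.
lane 27->27/4=6, 27 mod 4=3
i=3  r:2·3+1+8->15  c:6

15,6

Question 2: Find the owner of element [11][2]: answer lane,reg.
c=2⇒gr=2  r=11⇒Rb=1,th=1,odd=1
L=2*4+1=9  i=1*2+1=3

9,3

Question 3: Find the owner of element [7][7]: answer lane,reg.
31,1

c=7⇒gr=7  r=7⇒Rb=0,th=3,odd=1
L=7*4+3=31  i=0*2+1=1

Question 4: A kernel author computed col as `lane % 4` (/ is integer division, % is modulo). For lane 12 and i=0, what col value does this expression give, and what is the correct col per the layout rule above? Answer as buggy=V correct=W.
buggy=0 correct=3

`lane % 4`[12,0]→0
lane 12→12/4=3, 12 mod 4=0
i=0  r:2·0+0+0→0  c:3
col: 0 vs 3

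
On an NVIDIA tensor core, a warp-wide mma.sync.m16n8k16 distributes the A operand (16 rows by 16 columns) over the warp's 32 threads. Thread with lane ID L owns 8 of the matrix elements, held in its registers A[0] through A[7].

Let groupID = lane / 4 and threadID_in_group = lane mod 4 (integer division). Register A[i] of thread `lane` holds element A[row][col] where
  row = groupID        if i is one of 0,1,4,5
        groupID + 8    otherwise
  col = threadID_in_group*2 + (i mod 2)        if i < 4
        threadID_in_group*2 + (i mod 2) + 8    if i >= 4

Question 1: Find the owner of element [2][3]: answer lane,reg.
r: 2->gid=2,r8=0  c: 3->c8=0,tid=1,i&1=1
L=2*4+1=9  i=0*4+0*2+1=1

9,1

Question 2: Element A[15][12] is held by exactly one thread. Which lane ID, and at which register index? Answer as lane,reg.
r=15⇒gr=7,Rb=1  c=12⇒Cb=1,th=2,odd=0
L=7*4+2=30  i=1*4+1*2+0=6

30,6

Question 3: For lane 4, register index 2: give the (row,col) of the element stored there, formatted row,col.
9,0

L=4→G=4>>2=1, T=4&3=0
[2]→row 1+8=9  col 0·2+0+0=0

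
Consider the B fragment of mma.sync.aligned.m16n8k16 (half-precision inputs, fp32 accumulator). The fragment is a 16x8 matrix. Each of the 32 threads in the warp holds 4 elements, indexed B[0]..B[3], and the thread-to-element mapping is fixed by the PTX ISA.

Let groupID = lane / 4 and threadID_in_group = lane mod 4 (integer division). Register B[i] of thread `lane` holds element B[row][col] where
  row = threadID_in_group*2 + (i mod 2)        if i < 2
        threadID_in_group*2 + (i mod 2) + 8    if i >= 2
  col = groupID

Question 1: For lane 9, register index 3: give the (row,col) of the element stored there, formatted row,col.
11,2

9: gr=2,th=1
[3] (1*2+1+8,2) = (11,2)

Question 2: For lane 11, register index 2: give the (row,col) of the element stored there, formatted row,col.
lane 11: G=2 (11/4), T=3 (11%4)
i=2: r=3*2+0+8=14, c=G=2

14,2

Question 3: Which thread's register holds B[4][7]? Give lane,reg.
30,0

c=7⇒gr=7  r=4⇒Rb=0,th=2,odd=0
L=7*4+2=30  i=0*2+0=0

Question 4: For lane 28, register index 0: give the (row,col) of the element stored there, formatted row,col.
28: gr=7,th=0
[0] (0*2+0+0,7) = (0,7)

0,7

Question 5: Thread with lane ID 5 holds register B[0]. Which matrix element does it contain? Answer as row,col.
2,1

lane 5→5/4=1, 5 mod 4=1
i=0  r:2·1+0+0→2  c:1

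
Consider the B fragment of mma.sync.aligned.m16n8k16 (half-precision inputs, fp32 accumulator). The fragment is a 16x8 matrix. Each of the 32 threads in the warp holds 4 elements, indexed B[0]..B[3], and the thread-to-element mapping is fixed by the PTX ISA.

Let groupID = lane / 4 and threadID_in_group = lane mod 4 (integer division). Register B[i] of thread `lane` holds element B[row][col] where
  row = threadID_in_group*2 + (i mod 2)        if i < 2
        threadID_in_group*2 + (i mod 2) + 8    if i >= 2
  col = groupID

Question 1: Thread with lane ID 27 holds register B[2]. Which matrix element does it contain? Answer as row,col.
14,6

L=27=>grp=27>>2=6, tig=27&3=3
[2]=>row 3·2+0+8=14  col grp=6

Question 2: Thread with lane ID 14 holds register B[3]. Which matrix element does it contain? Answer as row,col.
lane 14->14/4=3, 14 mod 4=2
i=3  r:2·2+1+8->13  c:3

13,3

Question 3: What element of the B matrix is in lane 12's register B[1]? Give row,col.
1,3

lane 12→12/4=3, 12 mod 4=0
i=1  r:2·0+1+0→1  c:3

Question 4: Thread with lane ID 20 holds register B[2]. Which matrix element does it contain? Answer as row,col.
8,5

lane 20: G=5 (20/4), T=0 (20%4)
i=2: r=0*2+0+8=8, c=G=5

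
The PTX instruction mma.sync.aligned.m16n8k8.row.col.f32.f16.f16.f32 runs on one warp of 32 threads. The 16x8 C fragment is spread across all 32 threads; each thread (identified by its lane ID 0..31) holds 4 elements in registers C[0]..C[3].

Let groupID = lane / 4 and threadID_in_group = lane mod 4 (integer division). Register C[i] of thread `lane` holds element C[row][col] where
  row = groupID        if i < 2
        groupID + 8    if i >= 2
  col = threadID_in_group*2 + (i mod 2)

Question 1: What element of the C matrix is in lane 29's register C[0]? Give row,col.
7,2

29: gid=7,tid=1
[0] (7+0,1*2+0) = (7,2)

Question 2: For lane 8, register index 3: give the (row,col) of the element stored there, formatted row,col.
10,1

8: G=2,T=0
[3] (2+8,0*2+1) = (10,1)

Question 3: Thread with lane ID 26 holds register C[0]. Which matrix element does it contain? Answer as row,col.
L=26->gid=26>>2=6, tid=26&3=2
[0]->row 6+0=6  col 2·2+0=4

6,4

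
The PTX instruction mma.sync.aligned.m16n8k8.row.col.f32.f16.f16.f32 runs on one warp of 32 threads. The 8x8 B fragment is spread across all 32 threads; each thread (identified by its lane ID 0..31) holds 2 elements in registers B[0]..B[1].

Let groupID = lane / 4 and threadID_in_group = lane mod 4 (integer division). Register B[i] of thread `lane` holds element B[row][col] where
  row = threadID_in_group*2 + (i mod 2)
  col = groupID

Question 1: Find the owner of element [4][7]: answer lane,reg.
30,0

c=7⇒gr=7  r=4⇒th=2,odd=0
L=7*4+2=30  i=0=0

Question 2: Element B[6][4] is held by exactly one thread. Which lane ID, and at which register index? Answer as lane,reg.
c: 4->gid=4  r: 6->tid=3,i&1=0
L=4*4+3=19  i=0=0

19,0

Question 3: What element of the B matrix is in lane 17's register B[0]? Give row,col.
lane 17: gr=4 (17/4), th=1 (17%4)
i=0: r=1*2+0=2, c=gr=4

2,4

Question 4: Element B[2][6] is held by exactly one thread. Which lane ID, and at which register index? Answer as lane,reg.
c=6→G=6  r=2→T=1,p=0
L=6*4+1=25  i=0=0

25,0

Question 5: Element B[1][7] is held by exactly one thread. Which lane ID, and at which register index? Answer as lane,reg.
c=7->g=7  r=1->t=0,b0=1
L=7*4+0=28  i=1=1

28,1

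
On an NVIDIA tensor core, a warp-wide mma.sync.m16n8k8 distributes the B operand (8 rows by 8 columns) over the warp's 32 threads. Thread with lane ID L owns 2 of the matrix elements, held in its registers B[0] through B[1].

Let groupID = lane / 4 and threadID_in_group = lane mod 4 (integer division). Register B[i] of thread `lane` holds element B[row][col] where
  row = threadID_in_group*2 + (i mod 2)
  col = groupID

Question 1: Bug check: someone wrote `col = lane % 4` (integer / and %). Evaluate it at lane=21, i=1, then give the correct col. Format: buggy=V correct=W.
`lane % 4`[21,1]⇒1
lane 21⇒21/4=5, 21 mod 4=1
i=1  r:2·1+1⇒3  c:5
col: 1 vs 5

buggy=1 correct=5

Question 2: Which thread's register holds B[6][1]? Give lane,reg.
c=1→G=1  r=6→T=3,p=0
L=1*4+3=7  i=0=0

7,0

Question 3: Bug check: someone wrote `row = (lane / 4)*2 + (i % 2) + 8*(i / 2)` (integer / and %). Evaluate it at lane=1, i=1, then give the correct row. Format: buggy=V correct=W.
buggy=1 correct=3

`(lane / 4)*2 + (i % 2) + 8*(i / 2)`[1,1]→1
L=1→G=1>>2=0, T=1&3=1
[1]→row 1·2+1=3  col G=0
row: 1 vs 3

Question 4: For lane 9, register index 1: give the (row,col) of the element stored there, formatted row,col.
3,2

lane 9: gid=2 (9/4), tid=1 (9%4)
i=1: r=1*2+1=3, c=gid=2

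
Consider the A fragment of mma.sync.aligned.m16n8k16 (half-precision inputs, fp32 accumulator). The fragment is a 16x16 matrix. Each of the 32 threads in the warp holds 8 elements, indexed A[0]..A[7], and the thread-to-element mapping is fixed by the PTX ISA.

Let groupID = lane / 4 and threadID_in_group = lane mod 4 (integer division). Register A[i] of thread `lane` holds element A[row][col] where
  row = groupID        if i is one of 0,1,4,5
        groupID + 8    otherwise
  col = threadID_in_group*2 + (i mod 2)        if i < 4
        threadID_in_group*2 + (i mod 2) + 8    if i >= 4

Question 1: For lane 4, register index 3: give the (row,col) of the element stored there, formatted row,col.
9,1

L=4=>grp=4>>2=1, tig=4&3=0
[3]=>row 1+8=9  col 0·2+1+0=1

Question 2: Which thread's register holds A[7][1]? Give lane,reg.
28,1

r=7→G=7,rhi=0  c=1→chi=0,T=0,p=1
L=7*4+0=28  i=0*4+0*2+1=1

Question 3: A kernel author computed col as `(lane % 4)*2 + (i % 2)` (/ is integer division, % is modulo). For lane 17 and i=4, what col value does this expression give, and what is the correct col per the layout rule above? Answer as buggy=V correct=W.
`(lane % 4)*2 + (i % 2)`[17,4]→2
17: G=4,T=1
[4] (4+0,1*2+0+8) = (4,10)
col: 2 vs 10

buggy=2 correct=10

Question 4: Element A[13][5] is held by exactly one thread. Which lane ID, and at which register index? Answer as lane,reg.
r=13->g=5,rb=1  c=5->cb=0,t=2,b0=1
L=5*4+2=22  i=0*4+1*2+1=3

22,3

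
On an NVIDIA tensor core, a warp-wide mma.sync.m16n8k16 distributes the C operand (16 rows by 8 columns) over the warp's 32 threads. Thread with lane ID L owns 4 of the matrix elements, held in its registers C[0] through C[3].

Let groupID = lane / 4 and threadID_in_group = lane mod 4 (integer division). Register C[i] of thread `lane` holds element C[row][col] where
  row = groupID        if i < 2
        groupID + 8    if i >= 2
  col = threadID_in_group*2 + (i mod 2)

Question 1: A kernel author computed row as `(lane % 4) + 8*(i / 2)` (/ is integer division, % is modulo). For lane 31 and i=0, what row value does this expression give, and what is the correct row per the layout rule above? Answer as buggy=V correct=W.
`(lane % 4) + 8*(i / 2)`[31,0]=>3
lane 31=>31/4=7, 31 mod 4=3
i=0  r:7+0=>7  c:2·3+0=>6
row: 3 vs 7

buggy=3 correct=7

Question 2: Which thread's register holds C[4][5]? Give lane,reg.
18,1

r=4→G=4,rhi=0  c=5→T=2,p=1
L=4*4+2=18  i=0*2+1=1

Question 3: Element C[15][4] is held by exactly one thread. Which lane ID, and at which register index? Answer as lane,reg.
r:15=>grp=7,rB=1  c:4=>tig=2,lo=0
L=7*4+2=30  i=1*2+0=2

30,2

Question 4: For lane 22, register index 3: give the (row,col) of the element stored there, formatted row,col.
13,5

L=22->gid=22>>2=5, tid=22&3=2
[3]->row 5+8=13  col 2·2+1=5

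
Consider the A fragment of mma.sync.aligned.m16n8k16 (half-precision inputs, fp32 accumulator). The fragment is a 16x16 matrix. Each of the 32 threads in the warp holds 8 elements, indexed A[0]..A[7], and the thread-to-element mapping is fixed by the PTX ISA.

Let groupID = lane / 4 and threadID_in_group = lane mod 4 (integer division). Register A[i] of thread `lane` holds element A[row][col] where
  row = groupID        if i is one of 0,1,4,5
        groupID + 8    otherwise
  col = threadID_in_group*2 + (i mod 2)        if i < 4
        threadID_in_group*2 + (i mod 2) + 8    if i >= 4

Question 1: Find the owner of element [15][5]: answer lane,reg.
r=15->g=7,rb=1  c=5->cb=0,t=2,b0=1
L=7*4+2=30  i=0*4+1*2+1=3

30,3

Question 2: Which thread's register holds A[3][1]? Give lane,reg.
r=3→G=3,rhi=0  c=1→chi=0,T=0,p=1
L=3*4+0=12  i=0*4+0*2+1=1

12,1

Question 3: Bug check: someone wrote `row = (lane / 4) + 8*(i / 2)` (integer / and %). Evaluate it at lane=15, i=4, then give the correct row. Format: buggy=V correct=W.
buggy=19 correct=3

`(lane / 4) + 8*(i / 2)`[15,4]->19
L=15->gid=15>>2=3, tid=15&3=3
[4]->row 3+0=3  col 3·2+0+8=14
row: 19 vs 3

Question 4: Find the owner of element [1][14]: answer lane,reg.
7,4

r: 1->gid=1,r8=0  c: 14->c8=1,tid=3,i&1=0
L=1*4+3=7  i=1*4+0*2+0=4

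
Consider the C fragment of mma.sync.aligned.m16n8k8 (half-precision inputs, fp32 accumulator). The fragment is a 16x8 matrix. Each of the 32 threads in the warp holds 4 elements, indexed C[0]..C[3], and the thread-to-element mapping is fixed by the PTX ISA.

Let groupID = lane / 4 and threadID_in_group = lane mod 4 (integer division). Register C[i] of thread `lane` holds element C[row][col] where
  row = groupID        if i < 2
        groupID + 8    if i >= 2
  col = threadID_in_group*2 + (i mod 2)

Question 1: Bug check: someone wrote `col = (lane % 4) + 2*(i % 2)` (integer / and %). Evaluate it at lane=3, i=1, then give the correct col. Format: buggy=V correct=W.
`(lane % 4) + 2*(i % 2)`[3,1]→5
lane 3: G=0 (3/4), T=3 (3%4)
i=1: r=0+0=0, c=3*2+1=7
col: 5 vs 7

buggy=5 correct=7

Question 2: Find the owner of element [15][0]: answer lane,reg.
28,2

r: 15->gid=7,r8=1  c: 0->tid=0,i&1=0
L=7*4+0=28  i=1*2+0=2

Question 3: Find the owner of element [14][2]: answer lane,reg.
r=14→G=6,rhi=1  c=2→T=1,p=0
L=6*4+1=25  i=1*2+0=2

25,2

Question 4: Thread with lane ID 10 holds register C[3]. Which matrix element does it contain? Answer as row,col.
lane 10=>10/4=2, 10 mod 4=2
i=3  r:2+8=>10  c:2·2+1=>5

10,5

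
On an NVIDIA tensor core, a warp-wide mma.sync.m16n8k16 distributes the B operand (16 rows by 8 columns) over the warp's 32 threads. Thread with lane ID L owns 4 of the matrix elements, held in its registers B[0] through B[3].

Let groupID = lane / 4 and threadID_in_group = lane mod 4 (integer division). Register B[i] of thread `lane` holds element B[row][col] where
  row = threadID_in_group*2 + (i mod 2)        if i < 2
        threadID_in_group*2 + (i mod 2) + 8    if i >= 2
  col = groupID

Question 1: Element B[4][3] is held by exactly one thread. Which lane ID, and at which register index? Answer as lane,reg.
14,0

c=3→G=3  r=4→rhi=0,T=2,p=0
L=3*4+2=14  i=0*2+0=0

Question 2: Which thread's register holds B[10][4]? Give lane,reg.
c=4->g=4  r=10->rb=1,t=1,b0=0
L=4*4+1=17  i=1*2+0=2

17,2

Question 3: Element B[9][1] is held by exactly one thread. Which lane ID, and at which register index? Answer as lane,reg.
4,3

c=1→G=1  r=9→rhi=1,T=0,p=1
L=1*4+0=4  i=1*2+1=3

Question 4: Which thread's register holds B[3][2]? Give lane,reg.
c: 2->gid=2  r: 3->r8=0,tid=1,i&1=1
L=2*4+1=9  i=0*2+1=1

9,1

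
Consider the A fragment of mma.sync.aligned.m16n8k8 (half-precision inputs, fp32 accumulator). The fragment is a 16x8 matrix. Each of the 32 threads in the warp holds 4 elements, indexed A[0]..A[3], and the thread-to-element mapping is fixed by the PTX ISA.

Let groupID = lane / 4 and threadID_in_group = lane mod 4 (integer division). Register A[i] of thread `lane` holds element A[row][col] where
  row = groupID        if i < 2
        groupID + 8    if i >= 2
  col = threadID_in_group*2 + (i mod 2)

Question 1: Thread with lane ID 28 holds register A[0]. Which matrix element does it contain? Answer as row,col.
7,0

L=28->gid=28>>2=7, tid=28&3=0
[0]->row 7+0=7  col 0·2+0=0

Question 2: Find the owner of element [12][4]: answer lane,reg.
r=12->g=4,rb=1  c=4->t=2,b0=0
L=4*4+2=18  i=1*2+0=2

18,2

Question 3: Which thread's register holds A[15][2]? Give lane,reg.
29,2

r: 15->gid=7,r8=1  c: 2->tid=1,i&1=0
L=7*4+1=29  i=1*2+0=2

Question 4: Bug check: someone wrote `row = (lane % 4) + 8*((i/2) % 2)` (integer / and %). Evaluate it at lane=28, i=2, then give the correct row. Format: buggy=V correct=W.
`(lane % 4) + 8*((i/2) % 2)`[28,2]→8
28: G=7,T=0
[2] (7+8,0*2+0) = (15,0)
row: 8 vs 15

buggy=8 correct=15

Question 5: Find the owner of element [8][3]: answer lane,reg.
r=8⇒gr=0,Rb=1  c=3⇒th=1,odd=1
L=0*4+1=1  i=1*2+1=3

1,3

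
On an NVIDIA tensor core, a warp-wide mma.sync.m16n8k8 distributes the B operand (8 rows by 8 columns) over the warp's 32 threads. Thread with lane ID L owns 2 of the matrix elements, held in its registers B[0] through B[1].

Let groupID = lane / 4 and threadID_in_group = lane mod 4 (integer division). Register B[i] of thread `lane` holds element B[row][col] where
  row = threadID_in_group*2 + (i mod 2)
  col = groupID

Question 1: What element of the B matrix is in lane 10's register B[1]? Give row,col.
lane 10: gid=2 (10/4), tid=2 (10%4)
i=1: r=2*2+1=5, c=gid=2

5,2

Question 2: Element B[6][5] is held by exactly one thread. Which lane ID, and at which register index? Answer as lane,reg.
23,0

c=5⇒gr=5  r=6⇒th=3,odd=0
L=5*4+3=23  i=0=0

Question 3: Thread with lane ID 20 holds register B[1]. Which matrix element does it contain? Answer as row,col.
lane 20: gr=5 (20/4), th=0 (20%4)
i=1: r=0*2+1=1, c=gr=5

1,5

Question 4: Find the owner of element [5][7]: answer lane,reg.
30,1

c: 7->gid=7  r: 5->tid=2,i&1=1
L=7*4+2=30  i=1=1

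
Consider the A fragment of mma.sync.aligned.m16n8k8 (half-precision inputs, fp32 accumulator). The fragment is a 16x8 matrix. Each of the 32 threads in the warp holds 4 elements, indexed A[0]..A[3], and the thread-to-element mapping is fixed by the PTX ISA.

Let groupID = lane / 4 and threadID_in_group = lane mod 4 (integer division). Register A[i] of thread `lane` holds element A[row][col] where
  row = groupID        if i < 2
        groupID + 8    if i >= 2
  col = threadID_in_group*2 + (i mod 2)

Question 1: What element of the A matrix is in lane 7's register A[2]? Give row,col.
L=7→G=7>>2=1, T=7&3=3
[2]→row 1+8=9  col 3·2+0=6

9,6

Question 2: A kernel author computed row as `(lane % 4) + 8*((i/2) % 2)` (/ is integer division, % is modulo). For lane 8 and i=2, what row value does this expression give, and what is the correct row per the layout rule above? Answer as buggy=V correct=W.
`(lane % 4) + 8*((i/2) % 2)`[8,2]→8
lane 8→8/4=2, 8 mod 4=0
i=2  r:2+8→10  c:2·0+0→0
row: 8 vs 10

buggy=8 correct=10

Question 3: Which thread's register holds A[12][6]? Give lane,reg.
r: 12->gid=4,r8=1  c: 6->tid=3,i&1=0
L=4*4+3=19  i=1*2+0=2

19,2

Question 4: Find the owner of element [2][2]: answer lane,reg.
9,0

r: 2->gid=2,r8=0  c: 2->tid=1,i&1=0
L=2*4+1=9  i=0*2+0=0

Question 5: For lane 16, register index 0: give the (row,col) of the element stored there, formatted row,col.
lane 16→16/4=4, 16 mod 4=0
i=0  r:4+0→4  c:2·0+0→0

4,0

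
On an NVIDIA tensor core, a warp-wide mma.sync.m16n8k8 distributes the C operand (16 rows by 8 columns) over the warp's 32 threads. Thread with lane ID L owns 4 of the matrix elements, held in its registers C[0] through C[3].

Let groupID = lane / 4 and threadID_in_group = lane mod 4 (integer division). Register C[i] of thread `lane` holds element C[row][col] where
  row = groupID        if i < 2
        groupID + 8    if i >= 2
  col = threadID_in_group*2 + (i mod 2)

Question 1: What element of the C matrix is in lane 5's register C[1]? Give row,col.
1,3

5: g=1,t=1
[1] (1+0,1*2+1) = (1,3)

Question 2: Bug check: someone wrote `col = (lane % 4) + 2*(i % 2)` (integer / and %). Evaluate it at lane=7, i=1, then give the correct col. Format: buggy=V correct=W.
buggy=5 correct=7

`(lane % 4) + 2*(i % 2)`[7,1]->5
lane 7: gid=1 (7/4), tid=3 (7%4)
i=1: r=1+0=1, c=3*2+1=7
col: 5 vs 7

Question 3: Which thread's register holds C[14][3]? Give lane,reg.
r: 14->gid=6,r8=1  c: 3->tid=1,i&1=1
L=6*4+1=25  i=1*2+1=3

25,3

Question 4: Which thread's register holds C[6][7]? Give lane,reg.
r=6→G=6,rhi=0  c=7→T=3,p=1
L=6*4+3=27  i=0*2+1=1

27,1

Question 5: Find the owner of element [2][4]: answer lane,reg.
10,0

r:2=>grp=2,rB=0  c:4=>tig=2,lo=0
L=2*4+2=10  i=0*2+0=0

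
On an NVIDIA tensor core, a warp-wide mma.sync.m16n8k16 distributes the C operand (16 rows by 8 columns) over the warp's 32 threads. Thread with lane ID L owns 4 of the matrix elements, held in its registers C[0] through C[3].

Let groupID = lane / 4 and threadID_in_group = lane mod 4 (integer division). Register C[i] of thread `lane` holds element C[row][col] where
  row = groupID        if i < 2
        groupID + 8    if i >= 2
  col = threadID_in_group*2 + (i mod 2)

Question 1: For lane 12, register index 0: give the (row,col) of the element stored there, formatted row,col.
3,0

12: G=3,T=0
[0] (3+0,0*2+0) = (3,0)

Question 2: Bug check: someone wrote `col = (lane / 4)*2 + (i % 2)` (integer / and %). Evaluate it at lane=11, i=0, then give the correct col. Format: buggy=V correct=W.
buggy=4 correct=6

`(lane / 4)*2 + (i % 2)`[11,0]⇒4
11: gr=2,th=3
[0] (2+0,3*2+0) = (2,6)
col: 4 vs 6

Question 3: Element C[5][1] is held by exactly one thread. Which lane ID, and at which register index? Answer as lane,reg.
r=5⇒gr=5,Rb=0  c=1⇒th=0,odd=1
L=5*4+0=20  i=0*2+1=1

20,1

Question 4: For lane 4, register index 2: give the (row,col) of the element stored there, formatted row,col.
4: gid=1,tid=0
[2] (1+8,0*2+0) = (9,0)

9,0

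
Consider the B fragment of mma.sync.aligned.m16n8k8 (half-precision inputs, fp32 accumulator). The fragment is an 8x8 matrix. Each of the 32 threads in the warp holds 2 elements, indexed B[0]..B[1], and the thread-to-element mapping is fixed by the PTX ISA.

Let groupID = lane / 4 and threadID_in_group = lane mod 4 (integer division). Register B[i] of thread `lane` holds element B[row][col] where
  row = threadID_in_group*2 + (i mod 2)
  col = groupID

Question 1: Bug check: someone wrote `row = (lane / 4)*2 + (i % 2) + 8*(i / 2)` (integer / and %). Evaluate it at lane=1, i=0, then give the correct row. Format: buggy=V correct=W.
`(lane / 4)*2 + (i % 2) + 8*(i / 2)`[1,0]→0
L=1→G=1>>2=0, T=1&3=1
[0]→row 1·2+0=2  col G=0
row: 0 vs 2

buggy=0 correct=2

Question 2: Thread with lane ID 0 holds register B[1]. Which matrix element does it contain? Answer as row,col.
L=0⇒gr=0>>2=0, th=0&3=0
[1]⇒row 0·2+1=1  col gr=0

1,0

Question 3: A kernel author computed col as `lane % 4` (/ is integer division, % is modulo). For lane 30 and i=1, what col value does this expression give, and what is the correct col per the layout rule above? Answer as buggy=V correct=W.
buggy=2 correct=7

`lane % 4`[30,1]->2
L=30->gid=30>>2=7, tid=30&3=2
[1]->row 2·2+1=5  col gid=7
col: 2 vs 7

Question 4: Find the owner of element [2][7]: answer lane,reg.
c:7=>grp=7  r:2=>tig=1,lo=0
L=7*4+1=29  i=0=0

29,0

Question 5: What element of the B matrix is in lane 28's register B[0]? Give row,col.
0,7

28: g=7,t=0
[0] (0*2+0,7) = (0,7)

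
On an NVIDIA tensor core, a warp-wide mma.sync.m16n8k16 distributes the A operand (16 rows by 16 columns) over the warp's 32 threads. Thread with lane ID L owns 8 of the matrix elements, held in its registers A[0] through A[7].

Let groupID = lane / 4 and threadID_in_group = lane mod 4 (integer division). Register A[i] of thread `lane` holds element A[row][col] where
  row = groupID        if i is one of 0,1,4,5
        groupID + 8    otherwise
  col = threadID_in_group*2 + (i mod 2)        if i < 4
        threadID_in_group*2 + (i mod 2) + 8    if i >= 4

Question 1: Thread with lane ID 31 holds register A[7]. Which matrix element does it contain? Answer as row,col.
15,15

lane 31: gr=7 (31/4), th=3 (31%4)
i=7: r=7+8=15, c=3*2+1+8=15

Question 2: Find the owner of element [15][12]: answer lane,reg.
r:15=>grp=7,rB=1  c:12=>cB=1,tig=2,lo=0
L=7*4+2=30  i=1*4+1*2+0=6

30,6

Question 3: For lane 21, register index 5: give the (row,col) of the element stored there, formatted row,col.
5,11

21: gid=5,tid=1
[5] (5+0,1*2+1+8) = (5,11)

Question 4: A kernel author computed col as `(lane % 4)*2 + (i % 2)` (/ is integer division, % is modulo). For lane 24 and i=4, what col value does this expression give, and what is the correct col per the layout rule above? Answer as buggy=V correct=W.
buggy=0 correct=8

`(lane % 4)*2 + (i % 2)`[24,4]→0
L=24→G=24>>2=6, T=24&3=0
[4]→row 6+0=6  col 0·2+0+8=8
col: 0 vs 8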